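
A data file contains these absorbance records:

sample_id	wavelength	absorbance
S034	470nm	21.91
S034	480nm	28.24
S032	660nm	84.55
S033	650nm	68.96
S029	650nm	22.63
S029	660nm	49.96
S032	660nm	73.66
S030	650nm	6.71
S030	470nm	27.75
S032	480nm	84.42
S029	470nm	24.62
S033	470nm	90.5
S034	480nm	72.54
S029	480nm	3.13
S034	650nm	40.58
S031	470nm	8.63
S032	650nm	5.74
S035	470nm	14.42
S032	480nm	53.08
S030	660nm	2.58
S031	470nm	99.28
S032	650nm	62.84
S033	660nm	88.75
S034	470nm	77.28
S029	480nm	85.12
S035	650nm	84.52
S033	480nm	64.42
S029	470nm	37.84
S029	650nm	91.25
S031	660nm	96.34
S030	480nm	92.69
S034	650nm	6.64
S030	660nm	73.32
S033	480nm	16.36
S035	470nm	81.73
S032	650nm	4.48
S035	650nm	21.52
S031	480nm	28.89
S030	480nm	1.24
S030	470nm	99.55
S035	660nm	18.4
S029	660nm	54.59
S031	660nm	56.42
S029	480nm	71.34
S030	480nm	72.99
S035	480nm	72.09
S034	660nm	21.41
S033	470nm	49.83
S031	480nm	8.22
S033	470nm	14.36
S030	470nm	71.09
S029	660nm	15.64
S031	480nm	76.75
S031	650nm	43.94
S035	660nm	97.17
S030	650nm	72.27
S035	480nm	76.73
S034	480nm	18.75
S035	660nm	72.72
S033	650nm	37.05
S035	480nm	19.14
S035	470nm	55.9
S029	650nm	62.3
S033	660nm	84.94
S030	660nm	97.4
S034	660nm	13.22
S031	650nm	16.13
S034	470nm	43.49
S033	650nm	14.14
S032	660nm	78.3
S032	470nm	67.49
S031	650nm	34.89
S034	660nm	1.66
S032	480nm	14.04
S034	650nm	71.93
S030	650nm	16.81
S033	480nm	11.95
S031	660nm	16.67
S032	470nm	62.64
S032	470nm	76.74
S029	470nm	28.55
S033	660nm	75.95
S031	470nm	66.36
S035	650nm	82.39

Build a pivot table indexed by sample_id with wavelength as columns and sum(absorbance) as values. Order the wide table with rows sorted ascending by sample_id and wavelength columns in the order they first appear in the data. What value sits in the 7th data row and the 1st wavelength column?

With rows sorted ascending by sample_id, row 7 is sample_id=S035. wavelength columns in first-appearance order: 470nm, 480nm, 660nm, 650nm; column 1 is 470nm.
Long rows with sample_id=S035, wavelength=470nm: 14.42 + 81.73 + 55.9 = 152.05.

152.05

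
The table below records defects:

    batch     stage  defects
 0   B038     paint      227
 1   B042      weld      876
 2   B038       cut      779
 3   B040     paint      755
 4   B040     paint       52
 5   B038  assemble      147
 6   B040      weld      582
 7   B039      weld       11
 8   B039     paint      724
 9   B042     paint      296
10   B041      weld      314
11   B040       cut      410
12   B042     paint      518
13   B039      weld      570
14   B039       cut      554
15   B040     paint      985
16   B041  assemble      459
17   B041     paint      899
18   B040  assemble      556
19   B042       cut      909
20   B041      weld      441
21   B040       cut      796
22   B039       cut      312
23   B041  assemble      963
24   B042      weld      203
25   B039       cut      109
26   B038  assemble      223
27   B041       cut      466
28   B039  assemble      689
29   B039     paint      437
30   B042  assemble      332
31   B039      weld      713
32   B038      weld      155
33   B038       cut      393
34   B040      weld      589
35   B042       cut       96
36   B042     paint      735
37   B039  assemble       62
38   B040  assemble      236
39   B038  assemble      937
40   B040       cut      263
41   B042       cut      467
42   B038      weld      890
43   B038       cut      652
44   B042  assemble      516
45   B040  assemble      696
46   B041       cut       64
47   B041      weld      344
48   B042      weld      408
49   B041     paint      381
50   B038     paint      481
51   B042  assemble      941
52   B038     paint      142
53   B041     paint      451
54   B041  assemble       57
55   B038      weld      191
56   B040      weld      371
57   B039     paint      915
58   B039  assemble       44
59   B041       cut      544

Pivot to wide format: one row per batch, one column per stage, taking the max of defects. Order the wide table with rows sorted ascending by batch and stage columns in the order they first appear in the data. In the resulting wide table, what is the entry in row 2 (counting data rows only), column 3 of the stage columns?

With rows sorted ascending by batch, row 2 is batch=B039. stage columns in first-appearance order: paint, weld, cut, assemble; column 3 is cut.
Long rows with batch=B039, stage=cut: max(554, 312, 109) = 554.

554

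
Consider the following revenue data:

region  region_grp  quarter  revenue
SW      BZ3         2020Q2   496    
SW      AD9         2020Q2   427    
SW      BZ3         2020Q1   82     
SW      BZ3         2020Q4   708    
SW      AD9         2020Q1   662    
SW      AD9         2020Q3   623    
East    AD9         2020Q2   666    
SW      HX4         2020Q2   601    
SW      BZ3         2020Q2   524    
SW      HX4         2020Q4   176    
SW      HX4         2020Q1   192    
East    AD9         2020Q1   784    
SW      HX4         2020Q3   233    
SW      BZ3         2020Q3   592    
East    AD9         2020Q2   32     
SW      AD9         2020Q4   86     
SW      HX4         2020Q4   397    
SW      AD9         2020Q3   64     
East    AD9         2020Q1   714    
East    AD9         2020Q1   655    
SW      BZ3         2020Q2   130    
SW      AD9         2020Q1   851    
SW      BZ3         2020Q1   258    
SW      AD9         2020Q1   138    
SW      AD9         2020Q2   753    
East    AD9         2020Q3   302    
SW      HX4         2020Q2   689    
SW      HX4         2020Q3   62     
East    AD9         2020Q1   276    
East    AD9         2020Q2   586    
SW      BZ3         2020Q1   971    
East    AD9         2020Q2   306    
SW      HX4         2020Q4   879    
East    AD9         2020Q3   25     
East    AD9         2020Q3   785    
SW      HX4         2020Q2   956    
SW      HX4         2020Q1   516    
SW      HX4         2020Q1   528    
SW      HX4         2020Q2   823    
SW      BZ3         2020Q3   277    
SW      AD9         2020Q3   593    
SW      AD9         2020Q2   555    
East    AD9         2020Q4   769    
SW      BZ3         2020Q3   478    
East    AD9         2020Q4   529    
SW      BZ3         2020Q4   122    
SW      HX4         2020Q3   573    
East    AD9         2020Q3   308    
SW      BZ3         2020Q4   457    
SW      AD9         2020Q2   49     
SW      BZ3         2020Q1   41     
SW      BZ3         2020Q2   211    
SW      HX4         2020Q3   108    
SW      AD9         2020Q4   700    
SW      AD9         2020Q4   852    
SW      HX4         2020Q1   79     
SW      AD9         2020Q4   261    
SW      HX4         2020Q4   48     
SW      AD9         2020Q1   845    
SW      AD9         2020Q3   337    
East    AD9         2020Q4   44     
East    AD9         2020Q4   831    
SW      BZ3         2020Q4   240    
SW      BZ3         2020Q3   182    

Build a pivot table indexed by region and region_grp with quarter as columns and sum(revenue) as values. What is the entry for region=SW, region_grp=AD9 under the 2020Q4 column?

1899

Rows with region=SW, region_grp=AD9 and quarter=2020Q4: revenue values are 86, 700, 852, 261.
86 + 700 + 852 + 261 = 1899.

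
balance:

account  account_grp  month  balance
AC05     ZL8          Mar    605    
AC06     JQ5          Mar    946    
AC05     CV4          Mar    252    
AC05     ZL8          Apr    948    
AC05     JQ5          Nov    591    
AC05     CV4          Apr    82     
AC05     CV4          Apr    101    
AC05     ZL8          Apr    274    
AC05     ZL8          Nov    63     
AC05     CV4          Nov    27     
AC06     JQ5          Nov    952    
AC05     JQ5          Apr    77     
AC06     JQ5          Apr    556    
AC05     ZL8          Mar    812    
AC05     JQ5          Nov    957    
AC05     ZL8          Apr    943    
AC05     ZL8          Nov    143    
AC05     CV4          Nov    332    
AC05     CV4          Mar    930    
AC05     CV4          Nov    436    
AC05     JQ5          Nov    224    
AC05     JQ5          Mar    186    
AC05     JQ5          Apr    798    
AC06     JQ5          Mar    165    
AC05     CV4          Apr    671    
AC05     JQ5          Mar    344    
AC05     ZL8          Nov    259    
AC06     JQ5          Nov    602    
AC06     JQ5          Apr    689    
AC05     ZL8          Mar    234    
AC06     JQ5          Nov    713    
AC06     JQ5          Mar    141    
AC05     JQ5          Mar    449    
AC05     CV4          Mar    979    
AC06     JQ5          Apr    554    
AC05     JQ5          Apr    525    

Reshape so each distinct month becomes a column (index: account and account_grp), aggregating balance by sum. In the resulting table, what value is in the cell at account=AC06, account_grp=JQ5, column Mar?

Rows with account=AC06, account_grp=JQ5 and month=Mar: balance values are 946, 165, 141.
946 + 165 + 141 = 1252.

1252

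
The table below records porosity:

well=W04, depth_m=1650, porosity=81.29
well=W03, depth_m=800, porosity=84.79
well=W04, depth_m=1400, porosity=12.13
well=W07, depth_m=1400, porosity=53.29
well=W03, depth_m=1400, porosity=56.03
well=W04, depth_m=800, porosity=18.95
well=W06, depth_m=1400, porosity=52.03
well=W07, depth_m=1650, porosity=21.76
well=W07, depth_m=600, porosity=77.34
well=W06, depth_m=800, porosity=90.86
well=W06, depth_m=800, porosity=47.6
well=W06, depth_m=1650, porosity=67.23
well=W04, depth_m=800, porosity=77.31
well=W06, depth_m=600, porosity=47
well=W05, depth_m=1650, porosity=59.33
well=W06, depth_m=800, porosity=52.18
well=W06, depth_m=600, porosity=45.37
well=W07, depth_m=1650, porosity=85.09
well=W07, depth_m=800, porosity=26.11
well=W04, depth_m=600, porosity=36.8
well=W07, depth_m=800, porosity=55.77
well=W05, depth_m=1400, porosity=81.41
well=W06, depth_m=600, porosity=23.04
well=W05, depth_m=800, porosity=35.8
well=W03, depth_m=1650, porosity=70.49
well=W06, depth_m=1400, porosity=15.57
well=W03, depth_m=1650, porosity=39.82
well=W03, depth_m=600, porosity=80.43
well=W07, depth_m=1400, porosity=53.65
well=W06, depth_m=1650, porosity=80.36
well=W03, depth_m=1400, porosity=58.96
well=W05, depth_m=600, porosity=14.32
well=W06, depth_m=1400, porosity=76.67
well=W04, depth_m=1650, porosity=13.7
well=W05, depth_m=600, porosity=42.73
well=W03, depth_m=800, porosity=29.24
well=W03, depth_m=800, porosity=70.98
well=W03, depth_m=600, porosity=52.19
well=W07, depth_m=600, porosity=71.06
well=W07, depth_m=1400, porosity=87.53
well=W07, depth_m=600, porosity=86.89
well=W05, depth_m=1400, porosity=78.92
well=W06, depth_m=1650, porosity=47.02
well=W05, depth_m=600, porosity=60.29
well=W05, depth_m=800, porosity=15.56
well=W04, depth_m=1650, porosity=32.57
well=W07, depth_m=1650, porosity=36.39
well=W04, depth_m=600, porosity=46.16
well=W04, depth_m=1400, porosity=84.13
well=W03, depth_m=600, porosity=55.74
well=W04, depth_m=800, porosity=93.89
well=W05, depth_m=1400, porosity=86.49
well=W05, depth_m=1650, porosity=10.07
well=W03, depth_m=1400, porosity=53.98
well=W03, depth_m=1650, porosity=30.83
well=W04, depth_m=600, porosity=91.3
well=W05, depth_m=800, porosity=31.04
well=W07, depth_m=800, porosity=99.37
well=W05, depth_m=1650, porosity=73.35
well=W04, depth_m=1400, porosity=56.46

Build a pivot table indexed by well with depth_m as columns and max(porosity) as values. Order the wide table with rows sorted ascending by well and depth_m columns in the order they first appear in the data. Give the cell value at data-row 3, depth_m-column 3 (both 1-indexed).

86.49

With rows sorted ascending by well, row 3 is well=W05. depth_m columns in first-appearance order: 1650, 800, 1400, 600; column 3 is 1400.
Long rows with well=W05, depth_m=1400: max(81.41, 78.92, 86.49) = 86.49.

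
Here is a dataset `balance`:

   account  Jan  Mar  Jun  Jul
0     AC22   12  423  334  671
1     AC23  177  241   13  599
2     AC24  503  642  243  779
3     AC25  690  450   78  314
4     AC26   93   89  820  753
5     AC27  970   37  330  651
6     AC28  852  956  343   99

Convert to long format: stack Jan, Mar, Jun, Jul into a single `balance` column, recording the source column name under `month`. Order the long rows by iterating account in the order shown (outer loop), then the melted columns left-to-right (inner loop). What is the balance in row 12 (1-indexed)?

28 rows total (7 × 4). Row 12: index ⌊(12-1)/4⌋ = 2 into account → AC24; (12-1) mod 4 = 3 into the melted columns → Jul.
So row 12 is (AC24, Jul, 779); balance = 779.

779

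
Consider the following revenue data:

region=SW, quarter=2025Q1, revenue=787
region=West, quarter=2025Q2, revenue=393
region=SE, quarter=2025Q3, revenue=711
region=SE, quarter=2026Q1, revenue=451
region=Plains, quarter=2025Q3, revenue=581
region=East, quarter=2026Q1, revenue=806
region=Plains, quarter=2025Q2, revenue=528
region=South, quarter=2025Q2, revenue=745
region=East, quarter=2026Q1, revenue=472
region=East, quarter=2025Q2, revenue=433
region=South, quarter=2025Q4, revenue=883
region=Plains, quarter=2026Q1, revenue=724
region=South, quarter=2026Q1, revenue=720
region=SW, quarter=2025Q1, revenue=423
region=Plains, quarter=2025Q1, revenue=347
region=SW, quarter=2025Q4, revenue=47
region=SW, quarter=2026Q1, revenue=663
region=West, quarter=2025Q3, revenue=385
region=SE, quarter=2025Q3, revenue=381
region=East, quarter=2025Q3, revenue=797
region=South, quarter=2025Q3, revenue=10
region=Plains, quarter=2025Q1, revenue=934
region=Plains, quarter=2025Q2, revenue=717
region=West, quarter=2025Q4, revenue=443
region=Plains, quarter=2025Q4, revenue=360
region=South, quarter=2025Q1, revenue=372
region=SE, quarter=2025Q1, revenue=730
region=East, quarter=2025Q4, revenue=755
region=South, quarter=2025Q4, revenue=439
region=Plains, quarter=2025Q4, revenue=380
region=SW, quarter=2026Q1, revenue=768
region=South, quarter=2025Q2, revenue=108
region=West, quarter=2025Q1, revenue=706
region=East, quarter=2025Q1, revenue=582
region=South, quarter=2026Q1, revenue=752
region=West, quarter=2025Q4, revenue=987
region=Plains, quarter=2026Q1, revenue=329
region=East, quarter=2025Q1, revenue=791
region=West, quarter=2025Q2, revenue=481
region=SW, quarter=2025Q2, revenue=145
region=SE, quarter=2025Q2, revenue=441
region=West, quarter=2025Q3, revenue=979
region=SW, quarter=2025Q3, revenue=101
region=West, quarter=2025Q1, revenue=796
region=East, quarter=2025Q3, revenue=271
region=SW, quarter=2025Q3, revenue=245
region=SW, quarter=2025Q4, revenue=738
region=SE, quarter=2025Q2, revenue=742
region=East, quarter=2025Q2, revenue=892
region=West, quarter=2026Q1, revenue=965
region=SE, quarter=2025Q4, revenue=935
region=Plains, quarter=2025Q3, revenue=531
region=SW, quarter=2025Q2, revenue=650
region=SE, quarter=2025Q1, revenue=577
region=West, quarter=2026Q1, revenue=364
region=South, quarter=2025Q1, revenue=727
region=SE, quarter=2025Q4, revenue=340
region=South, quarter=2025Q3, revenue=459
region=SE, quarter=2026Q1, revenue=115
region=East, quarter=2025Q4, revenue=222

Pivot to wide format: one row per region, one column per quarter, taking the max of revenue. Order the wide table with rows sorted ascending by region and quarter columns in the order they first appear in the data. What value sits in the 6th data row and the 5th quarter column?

With rows sorted ascending by region, row 6 is region=West. quarter columns in first-appearance order: 2025Q1, 2025Q2, 2025Q3, 2026Q1, 2025Q4; column 5 is 2025Q4.
Long rows with region=West, quarter=2025Q4: max(443, 987) = 987.

987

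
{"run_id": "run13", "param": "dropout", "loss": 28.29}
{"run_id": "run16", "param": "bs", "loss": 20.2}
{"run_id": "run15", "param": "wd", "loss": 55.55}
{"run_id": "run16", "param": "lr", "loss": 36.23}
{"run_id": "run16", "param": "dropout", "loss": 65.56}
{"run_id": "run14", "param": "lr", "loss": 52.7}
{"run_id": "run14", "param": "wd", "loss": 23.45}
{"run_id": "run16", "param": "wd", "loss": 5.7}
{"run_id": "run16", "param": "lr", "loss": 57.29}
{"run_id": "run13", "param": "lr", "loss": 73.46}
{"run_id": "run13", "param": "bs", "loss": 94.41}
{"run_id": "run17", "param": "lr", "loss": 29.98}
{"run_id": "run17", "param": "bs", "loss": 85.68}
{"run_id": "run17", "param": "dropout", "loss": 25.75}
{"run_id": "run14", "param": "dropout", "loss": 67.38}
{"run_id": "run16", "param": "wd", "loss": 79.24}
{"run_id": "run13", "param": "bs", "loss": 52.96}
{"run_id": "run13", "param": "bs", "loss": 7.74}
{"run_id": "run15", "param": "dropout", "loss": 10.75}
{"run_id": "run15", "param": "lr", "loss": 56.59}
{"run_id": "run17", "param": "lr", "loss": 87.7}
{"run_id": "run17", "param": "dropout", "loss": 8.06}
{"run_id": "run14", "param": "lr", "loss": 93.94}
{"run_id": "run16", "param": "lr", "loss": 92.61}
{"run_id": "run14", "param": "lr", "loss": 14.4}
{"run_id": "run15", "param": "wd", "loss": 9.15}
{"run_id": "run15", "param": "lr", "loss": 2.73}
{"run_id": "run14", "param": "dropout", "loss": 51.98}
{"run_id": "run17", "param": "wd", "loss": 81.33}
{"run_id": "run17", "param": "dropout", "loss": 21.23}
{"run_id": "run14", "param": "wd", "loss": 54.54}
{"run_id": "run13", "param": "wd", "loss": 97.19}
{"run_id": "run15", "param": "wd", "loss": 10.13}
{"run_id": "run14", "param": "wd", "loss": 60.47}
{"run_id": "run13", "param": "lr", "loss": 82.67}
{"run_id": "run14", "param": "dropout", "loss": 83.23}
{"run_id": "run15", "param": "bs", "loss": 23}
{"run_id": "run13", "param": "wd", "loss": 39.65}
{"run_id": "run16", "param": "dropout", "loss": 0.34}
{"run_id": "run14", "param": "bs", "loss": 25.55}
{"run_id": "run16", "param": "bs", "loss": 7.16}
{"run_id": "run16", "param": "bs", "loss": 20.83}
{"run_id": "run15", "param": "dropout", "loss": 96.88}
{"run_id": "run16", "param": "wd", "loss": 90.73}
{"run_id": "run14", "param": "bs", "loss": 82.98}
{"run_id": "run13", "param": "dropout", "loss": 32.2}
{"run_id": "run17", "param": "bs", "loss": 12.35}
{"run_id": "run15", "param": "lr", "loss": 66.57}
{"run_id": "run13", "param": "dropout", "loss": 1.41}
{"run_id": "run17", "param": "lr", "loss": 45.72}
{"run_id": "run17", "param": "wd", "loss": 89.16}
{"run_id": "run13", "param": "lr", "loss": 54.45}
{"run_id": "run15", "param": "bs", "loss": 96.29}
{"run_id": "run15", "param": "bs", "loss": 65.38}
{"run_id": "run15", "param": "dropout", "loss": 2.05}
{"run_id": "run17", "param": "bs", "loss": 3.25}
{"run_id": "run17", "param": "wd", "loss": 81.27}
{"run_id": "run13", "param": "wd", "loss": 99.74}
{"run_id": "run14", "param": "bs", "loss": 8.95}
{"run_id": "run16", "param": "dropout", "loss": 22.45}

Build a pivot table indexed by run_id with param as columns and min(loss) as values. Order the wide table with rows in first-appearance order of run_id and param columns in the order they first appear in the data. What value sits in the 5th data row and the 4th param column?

With rows in first-appearance order of run_id, row 5 is run_id=run17. param columns in first-appearance order: dropout, bs, wd, lr; column 4 is lr.
Long rows with run_id=run17, param=lr: min(29.98, 87.7, 45.72) = 29.98.

29.98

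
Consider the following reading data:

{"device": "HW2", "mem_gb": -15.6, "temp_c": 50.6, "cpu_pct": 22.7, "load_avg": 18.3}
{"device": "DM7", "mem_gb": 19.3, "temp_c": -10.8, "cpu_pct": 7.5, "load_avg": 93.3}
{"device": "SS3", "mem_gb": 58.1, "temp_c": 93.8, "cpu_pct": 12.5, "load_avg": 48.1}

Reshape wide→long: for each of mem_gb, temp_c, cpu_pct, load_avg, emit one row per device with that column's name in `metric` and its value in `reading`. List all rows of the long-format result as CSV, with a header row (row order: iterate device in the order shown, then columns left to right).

device,metric,reading
HW2,mem_gb,-15.6
HW2,temp_c,50.6
HW2,cpu_pct,22.7
HW2,load_avg,18.3
DM7,mem_gb,19.3
DM7,temp_c,-10.8
DM7,cpu_pct,7.5
DM7,load_avg,93.3
SS3,mem_gb,58.1
SS3,temp_c,93.8
SS3,cpu_pct,12.5
SS3,load_avg,48.1

Each (device, column) pair becomes one row: 3 × 4 = 12 rows.
For example, (HW2, mem_gb) → reading=-15.6.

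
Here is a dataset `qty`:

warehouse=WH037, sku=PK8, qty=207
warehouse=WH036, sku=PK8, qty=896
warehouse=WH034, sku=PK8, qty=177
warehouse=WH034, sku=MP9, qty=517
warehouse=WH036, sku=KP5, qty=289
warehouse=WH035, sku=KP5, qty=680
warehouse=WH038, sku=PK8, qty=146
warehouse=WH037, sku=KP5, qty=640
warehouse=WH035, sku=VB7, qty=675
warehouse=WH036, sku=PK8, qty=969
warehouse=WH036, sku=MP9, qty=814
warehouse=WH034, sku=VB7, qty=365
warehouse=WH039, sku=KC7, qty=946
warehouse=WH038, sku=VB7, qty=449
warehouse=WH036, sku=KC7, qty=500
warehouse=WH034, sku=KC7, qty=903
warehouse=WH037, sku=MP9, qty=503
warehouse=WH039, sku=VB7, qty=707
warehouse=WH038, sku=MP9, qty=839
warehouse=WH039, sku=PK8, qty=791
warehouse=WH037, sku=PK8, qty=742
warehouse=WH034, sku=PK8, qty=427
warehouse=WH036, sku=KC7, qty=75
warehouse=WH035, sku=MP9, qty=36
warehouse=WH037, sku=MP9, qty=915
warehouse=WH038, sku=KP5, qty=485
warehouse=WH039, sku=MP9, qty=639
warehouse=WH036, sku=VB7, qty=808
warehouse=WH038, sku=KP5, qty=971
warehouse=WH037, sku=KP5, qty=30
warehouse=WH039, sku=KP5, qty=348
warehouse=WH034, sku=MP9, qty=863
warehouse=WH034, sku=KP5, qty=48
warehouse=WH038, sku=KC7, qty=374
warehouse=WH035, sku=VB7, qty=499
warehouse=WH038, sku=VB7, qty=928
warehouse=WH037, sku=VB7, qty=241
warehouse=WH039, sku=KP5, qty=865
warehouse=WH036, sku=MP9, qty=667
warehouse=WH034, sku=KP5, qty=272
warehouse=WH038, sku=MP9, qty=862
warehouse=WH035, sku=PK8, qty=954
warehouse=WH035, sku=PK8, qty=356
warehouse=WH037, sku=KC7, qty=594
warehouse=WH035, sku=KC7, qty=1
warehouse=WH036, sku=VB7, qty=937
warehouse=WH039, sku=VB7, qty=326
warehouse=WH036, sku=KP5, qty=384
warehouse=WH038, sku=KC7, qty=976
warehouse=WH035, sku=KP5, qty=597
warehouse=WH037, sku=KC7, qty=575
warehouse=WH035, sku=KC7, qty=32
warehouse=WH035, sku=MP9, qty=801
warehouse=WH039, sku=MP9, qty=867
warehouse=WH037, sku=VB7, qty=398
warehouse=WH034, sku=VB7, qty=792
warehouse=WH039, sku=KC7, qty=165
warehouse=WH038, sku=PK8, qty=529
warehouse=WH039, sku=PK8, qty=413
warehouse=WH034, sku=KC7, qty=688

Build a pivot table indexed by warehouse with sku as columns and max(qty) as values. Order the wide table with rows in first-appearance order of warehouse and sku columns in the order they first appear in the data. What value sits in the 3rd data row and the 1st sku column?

With rows in first-appearance order of warehouse, row 3 is warehouse=WH034. sku columns in first-appearance order: PK8, MP9, KP5, VB7, KC7; column 1 is PK8.
Long rows with warehouse=WH034, sku=PK8: max(177, 427) = 427.

427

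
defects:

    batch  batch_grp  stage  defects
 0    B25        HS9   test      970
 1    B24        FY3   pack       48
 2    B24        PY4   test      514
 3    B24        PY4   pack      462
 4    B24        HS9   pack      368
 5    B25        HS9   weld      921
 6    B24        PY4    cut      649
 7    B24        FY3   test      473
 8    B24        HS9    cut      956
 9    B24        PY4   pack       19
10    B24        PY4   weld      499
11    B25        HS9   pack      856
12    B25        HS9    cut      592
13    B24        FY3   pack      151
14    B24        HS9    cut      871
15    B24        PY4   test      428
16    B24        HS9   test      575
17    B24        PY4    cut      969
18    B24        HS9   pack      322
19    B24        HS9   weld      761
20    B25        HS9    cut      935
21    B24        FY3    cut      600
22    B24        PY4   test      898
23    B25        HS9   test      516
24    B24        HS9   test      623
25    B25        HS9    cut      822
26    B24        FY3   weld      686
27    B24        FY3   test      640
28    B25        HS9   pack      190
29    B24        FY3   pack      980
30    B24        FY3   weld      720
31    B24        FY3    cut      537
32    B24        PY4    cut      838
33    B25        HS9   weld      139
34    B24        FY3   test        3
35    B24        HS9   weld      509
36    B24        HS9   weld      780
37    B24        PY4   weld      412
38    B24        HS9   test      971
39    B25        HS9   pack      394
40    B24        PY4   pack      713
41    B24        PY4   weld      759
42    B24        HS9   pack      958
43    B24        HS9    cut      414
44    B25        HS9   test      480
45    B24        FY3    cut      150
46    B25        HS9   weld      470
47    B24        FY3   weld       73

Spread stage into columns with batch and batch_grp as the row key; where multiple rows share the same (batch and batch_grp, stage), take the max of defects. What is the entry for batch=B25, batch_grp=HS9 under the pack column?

856

Rows with batch=B25, batch_grp=HS9 and stage=pack: defects values are 856, 190, 394.
max(856, 190, 394) = 856.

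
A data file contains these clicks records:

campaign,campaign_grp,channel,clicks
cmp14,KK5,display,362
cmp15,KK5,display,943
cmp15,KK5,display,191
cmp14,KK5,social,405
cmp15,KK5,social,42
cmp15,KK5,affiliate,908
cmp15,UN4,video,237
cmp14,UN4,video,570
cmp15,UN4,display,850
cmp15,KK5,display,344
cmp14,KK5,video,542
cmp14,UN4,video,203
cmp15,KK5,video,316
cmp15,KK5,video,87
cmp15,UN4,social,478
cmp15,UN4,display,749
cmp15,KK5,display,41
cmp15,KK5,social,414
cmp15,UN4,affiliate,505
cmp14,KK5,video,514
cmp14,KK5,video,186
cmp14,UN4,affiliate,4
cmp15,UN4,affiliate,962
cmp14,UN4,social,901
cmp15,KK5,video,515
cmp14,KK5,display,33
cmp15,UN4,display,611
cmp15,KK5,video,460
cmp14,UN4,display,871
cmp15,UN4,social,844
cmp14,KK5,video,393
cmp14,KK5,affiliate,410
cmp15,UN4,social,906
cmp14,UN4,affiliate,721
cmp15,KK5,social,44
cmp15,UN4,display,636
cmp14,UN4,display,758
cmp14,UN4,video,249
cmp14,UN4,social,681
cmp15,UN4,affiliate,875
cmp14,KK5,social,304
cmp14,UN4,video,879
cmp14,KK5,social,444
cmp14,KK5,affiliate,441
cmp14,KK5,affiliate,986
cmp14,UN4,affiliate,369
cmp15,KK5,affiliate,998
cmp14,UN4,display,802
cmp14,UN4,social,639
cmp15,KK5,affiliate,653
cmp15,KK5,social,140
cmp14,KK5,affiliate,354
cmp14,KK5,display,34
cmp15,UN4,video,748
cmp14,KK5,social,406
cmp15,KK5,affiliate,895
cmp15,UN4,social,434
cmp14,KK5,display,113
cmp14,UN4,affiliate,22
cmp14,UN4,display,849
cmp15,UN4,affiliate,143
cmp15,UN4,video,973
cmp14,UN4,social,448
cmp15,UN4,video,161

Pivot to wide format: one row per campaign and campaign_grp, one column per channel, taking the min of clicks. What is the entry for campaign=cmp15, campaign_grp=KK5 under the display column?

41

Rows with campaign=cmp15, campaign_grp=KK5 and channel=display: clicks values are 943, 191, 344, 41.
min(943, 191, 344, 41) = 41.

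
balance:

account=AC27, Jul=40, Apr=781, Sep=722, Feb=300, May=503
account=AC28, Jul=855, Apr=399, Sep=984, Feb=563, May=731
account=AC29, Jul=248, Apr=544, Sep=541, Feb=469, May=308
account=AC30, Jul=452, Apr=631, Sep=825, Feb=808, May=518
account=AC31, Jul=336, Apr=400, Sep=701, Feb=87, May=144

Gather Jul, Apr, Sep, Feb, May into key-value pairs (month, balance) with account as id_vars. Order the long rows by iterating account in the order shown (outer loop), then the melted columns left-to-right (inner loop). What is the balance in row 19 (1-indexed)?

808

25 rows total (5 × 5). Row 19: index ⌊(19-1)/5⌋ = 3 into account → AC30; (19-1) mod 5 = 3 into the melted columns → Feb.
So row 19 is (AC30, Feb, 808); balance = 808.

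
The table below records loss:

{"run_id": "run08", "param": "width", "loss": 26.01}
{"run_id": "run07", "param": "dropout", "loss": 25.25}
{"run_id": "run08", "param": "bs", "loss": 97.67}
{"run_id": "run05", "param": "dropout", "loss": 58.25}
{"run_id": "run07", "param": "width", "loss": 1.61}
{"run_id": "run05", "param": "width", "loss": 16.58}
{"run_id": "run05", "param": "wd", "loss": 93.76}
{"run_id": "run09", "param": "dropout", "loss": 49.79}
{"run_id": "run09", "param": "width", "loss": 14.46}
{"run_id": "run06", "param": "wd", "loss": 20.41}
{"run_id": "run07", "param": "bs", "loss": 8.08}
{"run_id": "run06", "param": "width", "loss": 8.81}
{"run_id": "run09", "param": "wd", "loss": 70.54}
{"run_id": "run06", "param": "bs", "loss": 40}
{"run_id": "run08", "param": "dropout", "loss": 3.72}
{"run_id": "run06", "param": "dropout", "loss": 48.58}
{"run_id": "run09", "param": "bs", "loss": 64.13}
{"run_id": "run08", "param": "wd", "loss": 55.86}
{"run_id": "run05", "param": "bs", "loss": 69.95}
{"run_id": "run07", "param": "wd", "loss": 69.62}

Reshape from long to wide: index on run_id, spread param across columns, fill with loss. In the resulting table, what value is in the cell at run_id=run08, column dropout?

Wide layout: rows indexed by run_id, columns are the 4 distinct param values (width, dropout, bs, wd).
Cell (run_id=run08, param=dropout) draws from the long row where run_id=run08 and param=dropout, which has loss=3.72.

3.72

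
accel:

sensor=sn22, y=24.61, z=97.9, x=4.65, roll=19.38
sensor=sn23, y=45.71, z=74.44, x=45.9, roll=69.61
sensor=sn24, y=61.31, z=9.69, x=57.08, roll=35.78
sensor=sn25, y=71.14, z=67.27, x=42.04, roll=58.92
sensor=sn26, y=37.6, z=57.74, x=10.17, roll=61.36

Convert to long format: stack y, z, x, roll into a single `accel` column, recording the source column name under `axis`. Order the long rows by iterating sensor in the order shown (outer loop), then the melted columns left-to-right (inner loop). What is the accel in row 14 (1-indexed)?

20 rows total (5 × 4). Row 14: index ⌊(14-1)/4⌋ = 3 into sensor → sn25; (14-1) mod 4 = 1 into the melted columns → z.
So row 14 is (sn25, z, 67.27); accel = 67.27.

67.27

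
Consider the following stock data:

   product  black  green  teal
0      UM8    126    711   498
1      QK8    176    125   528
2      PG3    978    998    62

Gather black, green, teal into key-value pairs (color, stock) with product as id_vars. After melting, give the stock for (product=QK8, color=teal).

Unpivoting turns each (product, wide-column) pair into one long row.
The wide cell at row QK8, column teal holds 528, so the long row (QK8, teal) has stock=528.

528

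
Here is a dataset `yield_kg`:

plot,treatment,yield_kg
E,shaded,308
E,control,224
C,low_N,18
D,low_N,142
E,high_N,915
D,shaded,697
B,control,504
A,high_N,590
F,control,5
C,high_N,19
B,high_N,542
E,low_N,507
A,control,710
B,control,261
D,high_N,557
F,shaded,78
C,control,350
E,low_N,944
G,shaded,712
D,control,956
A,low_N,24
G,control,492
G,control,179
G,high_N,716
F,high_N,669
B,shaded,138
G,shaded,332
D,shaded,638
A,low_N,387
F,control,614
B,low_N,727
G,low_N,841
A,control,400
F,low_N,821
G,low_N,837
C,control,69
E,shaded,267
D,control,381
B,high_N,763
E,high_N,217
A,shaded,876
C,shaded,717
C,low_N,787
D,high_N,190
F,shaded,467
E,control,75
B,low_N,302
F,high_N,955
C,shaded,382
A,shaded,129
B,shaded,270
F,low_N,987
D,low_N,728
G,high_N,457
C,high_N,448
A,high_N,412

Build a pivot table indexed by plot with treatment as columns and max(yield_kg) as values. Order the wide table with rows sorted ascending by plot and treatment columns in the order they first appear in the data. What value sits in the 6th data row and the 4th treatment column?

With rows sorted ascending by plot, row 6 is plot=F. treatment columns in first-appearance order: shaded, control, low_N, high_N; column 4 is high_N.
Long rows with plot=F, treatment=high_N: max(669, 955) = 955.

955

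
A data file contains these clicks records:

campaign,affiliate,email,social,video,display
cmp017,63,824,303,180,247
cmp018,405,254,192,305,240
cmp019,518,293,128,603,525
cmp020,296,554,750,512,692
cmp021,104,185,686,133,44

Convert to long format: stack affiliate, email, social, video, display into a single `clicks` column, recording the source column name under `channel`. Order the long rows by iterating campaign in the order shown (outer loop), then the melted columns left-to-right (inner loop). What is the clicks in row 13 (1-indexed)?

25 rows total (5 × 5). Row 13: index ⌊(13-1)/5⌋ = 2 into campaign → cmp019; (13-1) mod 5 = 2 into the melted columns → social.
So row 13 is (cmp019, social, 128); clicks = 128.

128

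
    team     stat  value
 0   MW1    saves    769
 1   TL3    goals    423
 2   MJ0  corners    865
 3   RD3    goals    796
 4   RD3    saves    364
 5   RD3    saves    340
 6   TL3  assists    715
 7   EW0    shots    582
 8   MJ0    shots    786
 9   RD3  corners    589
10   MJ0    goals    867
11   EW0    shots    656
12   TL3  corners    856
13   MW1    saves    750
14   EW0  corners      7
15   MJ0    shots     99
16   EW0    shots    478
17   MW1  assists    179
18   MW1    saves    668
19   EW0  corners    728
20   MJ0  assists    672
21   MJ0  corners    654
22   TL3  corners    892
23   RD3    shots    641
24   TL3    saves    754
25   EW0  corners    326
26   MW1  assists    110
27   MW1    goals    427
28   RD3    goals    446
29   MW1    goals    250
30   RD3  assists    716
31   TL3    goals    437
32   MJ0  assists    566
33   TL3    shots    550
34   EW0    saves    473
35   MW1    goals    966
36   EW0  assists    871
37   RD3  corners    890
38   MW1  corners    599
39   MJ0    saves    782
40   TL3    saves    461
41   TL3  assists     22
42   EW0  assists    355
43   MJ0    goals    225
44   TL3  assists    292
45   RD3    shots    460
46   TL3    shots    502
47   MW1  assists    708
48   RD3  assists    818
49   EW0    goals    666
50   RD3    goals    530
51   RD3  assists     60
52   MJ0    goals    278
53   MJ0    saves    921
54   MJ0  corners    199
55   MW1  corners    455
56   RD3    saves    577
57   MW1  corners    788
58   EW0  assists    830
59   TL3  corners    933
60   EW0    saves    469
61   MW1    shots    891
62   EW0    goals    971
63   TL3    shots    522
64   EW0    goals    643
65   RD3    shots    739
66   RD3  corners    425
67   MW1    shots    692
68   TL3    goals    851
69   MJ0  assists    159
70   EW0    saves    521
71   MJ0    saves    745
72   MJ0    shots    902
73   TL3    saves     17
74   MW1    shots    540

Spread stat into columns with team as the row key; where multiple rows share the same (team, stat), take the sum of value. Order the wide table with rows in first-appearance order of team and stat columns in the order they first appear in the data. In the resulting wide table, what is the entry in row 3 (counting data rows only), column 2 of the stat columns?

1370

With rows in first-appearance order of team, row 3 is team=MJ0. stat columns in first-appearance order: saves, goals, corners, assists, shots; column 2 is goals.
Long rows with team=MJ0, stat=goals: 867 + 225 + 278 = 1370.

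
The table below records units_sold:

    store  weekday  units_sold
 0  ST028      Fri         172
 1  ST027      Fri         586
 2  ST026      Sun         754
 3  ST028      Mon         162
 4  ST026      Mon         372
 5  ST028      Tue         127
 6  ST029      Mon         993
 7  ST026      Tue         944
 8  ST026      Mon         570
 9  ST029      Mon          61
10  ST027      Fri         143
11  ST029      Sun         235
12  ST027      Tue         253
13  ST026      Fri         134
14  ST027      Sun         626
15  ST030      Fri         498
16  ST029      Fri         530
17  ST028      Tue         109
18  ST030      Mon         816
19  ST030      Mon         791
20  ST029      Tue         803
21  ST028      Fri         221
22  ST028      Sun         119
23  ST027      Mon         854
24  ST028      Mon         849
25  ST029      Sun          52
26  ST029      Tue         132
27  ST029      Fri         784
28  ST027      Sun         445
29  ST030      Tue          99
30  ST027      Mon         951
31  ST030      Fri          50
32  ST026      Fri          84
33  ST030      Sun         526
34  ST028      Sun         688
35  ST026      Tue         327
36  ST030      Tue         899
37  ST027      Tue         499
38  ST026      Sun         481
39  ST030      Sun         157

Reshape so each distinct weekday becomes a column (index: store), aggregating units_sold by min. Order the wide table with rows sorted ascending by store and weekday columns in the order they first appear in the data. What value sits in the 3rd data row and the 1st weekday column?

With rows sorted ascending by store, row 3 is store=ST028. weekday columns in first-appearance order: Fri, Sun, Mon, Tue; column 1 is Fri.
Long rows with store=ST028, weekday=Fri: min(172, 221) = 172.

172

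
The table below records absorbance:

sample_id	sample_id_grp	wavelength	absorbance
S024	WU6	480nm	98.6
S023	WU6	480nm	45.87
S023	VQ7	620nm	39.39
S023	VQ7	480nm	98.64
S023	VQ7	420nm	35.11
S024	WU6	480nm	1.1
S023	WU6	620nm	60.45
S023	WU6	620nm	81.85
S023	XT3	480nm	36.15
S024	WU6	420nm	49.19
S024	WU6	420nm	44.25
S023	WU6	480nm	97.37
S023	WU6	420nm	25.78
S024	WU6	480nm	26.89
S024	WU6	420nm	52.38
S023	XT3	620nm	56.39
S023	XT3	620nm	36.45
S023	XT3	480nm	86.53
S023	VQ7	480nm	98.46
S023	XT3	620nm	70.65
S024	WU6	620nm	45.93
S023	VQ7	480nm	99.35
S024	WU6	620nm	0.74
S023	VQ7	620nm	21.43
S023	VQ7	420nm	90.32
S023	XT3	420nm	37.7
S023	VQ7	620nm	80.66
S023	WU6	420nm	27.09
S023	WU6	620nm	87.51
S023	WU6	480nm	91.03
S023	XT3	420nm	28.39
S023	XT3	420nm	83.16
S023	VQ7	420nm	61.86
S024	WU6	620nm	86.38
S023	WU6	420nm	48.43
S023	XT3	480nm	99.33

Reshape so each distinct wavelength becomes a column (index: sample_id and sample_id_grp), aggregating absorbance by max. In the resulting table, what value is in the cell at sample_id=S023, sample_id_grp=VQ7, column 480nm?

Rows with sample_id=S023, sample_id_grp=VQ7 and wavelength=480nm: absorbance values are 98.64, 98.46, 99.35.
max(98.64, 98.46, 99.35) = 99.35.

99.35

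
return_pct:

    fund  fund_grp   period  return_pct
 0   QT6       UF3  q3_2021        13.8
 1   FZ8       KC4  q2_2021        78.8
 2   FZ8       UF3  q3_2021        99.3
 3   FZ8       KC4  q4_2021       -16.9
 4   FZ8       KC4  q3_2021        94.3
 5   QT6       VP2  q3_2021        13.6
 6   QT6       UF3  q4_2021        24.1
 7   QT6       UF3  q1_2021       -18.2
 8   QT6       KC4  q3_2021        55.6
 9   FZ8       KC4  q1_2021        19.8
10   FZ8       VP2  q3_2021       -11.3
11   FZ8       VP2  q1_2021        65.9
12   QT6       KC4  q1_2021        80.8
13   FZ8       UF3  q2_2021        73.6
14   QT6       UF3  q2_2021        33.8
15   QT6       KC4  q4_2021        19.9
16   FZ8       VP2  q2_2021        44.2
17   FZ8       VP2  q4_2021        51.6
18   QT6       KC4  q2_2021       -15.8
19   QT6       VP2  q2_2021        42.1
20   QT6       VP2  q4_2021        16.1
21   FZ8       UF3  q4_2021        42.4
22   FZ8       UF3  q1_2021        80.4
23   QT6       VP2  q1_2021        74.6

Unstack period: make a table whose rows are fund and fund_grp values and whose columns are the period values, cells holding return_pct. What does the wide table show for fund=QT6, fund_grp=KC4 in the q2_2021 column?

-15.8

Wide layout: rows indexed by fund and fund_grp, columns are the 4 distinct period values (q3_2021, q2_2021, q4_2021, q1_2021).
Cell (fund=QT6, fund_grp=KC4, period=q2_2021) draws from the long row where fund=QT6, fund_grp=KC4 and period=q2_2021, which has return_pct=-15.8.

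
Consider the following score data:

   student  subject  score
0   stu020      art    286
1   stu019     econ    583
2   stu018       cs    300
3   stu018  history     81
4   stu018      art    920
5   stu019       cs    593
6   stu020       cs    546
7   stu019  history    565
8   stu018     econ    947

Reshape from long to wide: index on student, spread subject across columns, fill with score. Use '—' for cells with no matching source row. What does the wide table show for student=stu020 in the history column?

—

No long-format row has student=stu020 and subject=history, so the cell is —.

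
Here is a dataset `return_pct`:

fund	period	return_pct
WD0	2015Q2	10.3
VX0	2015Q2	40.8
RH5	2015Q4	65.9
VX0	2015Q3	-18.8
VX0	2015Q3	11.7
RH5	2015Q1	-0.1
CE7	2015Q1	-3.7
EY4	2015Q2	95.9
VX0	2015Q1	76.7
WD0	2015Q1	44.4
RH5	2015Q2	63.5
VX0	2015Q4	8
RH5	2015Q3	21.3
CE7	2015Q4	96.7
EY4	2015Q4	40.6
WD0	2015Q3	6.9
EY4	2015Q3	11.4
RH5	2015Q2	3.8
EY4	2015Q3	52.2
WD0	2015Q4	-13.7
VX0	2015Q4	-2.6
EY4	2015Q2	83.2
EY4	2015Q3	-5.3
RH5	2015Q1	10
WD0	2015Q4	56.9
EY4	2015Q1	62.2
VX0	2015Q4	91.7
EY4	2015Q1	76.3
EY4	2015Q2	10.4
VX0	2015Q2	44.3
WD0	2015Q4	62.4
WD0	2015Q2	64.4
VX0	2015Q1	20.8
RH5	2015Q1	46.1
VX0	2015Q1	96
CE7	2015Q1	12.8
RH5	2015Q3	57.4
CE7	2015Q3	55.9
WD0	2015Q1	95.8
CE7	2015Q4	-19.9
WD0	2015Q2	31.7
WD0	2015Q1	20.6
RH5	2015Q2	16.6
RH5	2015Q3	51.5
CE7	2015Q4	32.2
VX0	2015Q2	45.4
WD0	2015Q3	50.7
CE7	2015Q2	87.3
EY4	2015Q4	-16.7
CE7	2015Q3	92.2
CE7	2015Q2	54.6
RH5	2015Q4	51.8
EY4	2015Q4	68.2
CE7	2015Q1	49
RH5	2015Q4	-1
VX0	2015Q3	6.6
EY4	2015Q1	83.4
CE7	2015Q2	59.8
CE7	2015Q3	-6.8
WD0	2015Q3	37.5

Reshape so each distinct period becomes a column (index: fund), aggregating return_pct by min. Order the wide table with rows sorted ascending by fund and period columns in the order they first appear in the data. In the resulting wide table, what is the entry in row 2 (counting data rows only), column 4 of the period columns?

With rows sorted ascending by fund, row 2 is fund=EY4. period columns in first-appearance order: 2015Q2, 2015Q4, 2015Q3, 2015Q1; column 4 is 2015Q1.
Long rows with fund=EY4, period=2015Q1: min(62.2, 76.3, 83.4) = 62.2.

62.2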